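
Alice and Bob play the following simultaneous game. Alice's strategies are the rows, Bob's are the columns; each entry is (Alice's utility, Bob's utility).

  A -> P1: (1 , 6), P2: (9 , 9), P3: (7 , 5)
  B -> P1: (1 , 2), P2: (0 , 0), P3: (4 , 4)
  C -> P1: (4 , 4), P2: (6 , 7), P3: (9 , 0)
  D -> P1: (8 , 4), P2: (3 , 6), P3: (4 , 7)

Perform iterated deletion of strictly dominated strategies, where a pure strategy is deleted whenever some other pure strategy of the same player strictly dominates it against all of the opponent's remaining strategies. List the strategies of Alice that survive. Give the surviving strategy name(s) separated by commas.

A

Alice's strategy B is strictly dominated by C (P1: 4>1, P2: 6>0, P3: 9>4) and is removed.
For Bob, P2 strictly dominates P1 on the remaining rows (A: 9>6, C: 7>4, D: 6>4); eliminate P1.
Alice's strategy D is strictly dominated by A (P2: 9>3, P3: 7>4) and is removed.
Column P3 is eliminated: P2 beats it against every remaining row (A: 9>5, C: 7>0).
For Alice, A strictly dominates C on the remaining columns (P2: 9>6); eliminate C.
Among the remaining strategies, none is strictly dominated by another pure strategy of the same player, so the elimination stops.
Surviving strategies — Alice: {A}; Bob: {P2}.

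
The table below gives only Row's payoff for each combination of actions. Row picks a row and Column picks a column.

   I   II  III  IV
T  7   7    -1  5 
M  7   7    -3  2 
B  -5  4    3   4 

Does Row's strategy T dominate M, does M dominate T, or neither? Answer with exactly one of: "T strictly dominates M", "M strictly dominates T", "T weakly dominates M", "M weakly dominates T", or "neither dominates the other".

Compare T to M across each opponent action: I: 7=7, II: 7=7, III: -1>-3, IV: 5>2.
T is at least as good everywhere and strictly better somewhere (tied only at I, II), so T weakly but not strictly dominates M.

T weakly dominates M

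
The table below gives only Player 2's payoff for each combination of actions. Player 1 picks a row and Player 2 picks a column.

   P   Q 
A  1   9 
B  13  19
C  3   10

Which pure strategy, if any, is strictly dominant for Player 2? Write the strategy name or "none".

Q

Q vs P: A: 9>1, B: 19>13, C: 10>3.
Q strictly beats every other strategy against every opponent action, so it is strictly dominant.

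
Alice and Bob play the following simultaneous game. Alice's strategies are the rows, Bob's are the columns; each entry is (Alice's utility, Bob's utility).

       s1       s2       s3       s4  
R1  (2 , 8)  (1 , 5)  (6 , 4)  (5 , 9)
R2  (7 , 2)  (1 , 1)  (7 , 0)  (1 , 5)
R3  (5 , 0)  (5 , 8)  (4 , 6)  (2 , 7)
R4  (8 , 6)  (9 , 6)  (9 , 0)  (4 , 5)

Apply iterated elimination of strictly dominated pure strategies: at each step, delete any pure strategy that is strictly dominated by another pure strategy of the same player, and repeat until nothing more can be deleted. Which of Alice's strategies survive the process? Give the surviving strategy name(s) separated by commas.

R1, R4

For Alice, R4 strictly dominates R2 on the remaining columns (s1: 8>7, s2: 9>1, s3: 9>7, s4: 4>1); eliminate R2.
Row R3 is eliminated: R4 beats it against every remaining column (s1: 8>5, s2: 9>5, s3: 9>4, s4: 4>2).
Column s3 is eliminated: s1 beats it against every remaining row (R1: 8>4, R4: 6>0).
Among the remaining strategies, none is strictly dominated by another pure strategy of the same player, so the elimination stops.
Surviving strategies — Alice: {R1, R4}; Bob: {s1, s2, s4}.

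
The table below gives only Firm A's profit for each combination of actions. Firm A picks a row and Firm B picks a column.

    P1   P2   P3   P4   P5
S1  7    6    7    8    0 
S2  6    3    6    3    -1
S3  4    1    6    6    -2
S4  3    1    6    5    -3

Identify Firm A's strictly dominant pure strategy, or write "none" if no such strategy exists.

S1

S1 vs S2: P1: 7>6, P2: 6>3, P3: 7>6, P4: 8>3, P5: 0>-1.
S1 vs S3: P1: 7>4, P2: 6>1, P3: 7>6, P4: 8>6, P5: 0>-2.
S1 vs S4: P1: 7>3, P2: 6>1, P3: 7>6, P4: 8>5, P5: 0>-3.
S1 strictly beats every other strategy against every opponent action, so it is strictly dominant.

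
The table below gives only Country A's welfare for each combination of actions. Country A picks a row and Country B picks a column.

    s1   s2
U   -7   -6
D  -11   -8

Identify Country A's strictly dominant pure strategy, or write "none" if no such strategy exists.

U

U vs D: s1: -7>-11, s2: -6>-8.
U strictly beats every other strategy against every opponent action, so it is strictly dominant.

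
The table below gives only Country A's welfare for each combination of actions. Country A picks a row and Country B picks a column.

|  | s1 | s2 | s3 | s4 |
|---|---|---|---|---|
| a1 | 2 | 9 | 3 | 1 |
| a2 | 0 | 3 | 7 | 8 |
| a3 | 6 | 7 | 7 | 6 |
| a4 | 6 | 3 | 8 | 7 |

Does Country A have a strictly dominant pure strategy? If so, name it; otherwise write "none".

none

a1 fails to dominate a2 at s3 (3<7).
a2 fails to dominate a1 at s1 (0<2).
a3 fails to dominate a1 at s2 (7<9).
a4 fails to dominate a1 at s2 (3<9).
No single strategy dominates all the others.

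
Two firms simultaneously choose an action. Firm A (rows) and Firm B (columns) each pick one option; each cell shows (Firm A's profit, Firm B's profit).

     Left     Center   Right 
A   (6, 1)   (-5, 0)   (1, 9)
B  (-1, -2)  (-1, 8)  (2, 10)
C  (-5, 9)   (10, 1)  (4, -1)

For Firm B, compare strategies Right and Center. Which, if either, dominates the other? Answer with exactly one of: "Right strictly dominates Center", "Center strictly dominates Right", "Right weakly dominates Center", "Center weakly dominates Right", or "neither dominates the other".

Compare Right to Center across every action of Firm A: A: 9>0, B: 10>8, C: -1<1.
Right does better at A, B but worse at C; neither strategy dominates the other.

neither dominates the other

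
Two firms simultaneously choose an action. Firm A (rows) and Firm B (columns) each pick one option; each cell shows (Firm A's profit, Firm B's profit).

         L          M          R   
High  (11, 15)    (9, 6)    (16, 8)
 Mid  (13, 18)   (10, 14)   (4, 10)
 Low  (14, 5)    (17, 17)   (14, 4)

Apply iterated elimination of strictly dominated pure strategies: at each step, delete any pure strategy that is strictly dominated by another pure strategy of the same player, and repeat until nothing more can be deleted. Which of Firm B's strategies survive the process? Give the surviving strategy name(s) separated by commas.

M

Row Mid is eliminated: Low beats it against every remaining column (L: 14>13, M: 17>10, R: 14>4).
Column R is eliminated: L beats it against every remaining row (High: 15>8, Low: 5>4).
For Firm A, Low strictly dominates High on the remaining columns (L: 14>11, M: 17>9); eliminate High.
Firm B's strategy L is strictly dominated by M (Low: 17>5) and is removed.
Among the remaining strategies, none is strictly dominated by another pure strategy of the same player, so the elimination stops.
Surviving strategies — Firm A: {Low}; Firm B: {M}.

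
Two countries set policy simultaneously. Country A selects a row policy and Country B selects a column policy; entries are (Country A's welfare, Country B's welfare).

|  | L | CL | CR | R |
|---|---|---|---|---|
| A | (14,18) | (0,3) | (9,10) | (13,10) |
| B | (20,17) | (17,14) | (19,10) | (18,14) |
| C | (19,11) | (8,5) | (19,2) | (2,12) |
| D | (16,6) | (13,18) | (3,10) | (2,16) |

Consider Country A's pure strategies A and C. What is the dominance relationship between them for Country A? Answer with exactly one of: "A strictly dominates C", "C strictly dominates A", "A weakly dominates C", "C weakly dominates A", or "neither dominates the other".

Compare A to C across each opponent action: L: 14<19, CL: 0<8, CR: 9<19, R: 13>2.
A does better at R but worse at L, CL, CR; neither strategy dominates the other.

neither dominates the other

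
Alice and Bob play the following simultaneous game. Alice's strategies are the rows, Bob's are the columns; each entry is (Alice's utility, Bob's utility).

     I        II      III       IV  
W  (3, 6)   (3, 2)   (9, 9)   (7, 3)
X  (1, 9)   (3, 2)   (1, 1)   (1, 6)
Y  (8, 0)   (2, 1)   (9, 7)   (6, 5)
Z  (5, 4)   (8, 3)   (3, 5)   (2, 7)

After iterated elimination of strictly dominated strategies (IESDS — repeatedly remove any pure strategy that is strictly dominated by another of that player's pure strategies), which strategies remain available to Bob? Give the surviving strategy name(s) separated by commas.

Alice's strategy X is strictly dominated by Z (I: 5>1, II: 8>3, III: 3>1, IV: 2>1) and is removed.
Bob's strategy I is strictly dominated by III (W: 9>6, Y: 7>0, Z: 5>4) and is removed.
For Bob, III strictly dominates II on the remaining rows (W: 9>2, Y: 7>1, Z: 5>3); eliminate II.
Row Z is eliminated: W beats it against every remaining column (III: 9>3, IV: 7>2).
Column IV is eliminated: III beats it against every remaining row (W: 9>3, Y: 7>5).
Among the remaining strategies, none is strictly dominated by another pure strategy of the same player, so the elimination stops.
Surviving strategies — Alice: {W, Y}; Bob: {III}.

III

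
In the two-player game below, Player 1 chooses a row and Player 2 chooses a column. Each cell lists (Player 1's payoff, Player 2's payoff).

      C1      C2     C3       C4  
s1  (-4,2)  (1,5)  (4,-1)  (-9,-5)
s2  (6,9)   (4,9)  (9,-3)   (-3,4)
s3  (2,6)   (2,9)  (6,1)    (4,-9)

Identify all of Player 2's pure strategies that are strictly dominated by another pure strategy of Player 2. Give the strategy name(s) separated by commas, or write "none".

C3, C4

C1: no other strategy beats it everywhere (C2 at s2 (9=9); C3 at s1 (2>-1); C4 at s1 (2>-5)).
C2 is not dominated — it holds its own against C1 at s1 (5>2); C3 at s1 (5>-1); C4 at s1 (5>-5).
C3 is strictly dominated by C1 (s1: 2>-1, s2: 9>-3, s3: 6>1).
C1 strictly dominates C4 — s1: 2>-5, s2: 9>4, s3: 6>-9.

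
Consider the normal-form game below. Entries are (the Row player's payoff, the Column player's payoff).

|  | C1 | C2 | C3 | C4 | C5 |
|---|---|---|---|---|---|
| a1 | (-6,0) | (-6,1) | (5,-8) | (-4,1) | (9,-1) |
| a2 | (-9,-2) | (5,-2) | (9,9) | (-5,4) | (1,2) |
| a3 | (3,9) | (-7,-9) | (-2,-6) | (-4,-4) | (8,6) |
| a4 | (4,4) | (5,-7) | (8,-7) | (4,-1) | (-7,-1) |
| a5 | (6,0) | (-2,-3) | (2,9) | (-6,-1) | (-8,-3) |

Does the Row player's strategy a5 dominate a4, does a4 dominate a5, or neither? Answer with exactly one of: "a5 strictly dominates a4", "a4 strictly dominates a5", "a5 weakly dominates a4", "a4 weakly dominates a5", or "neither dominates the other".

neither dominates the other

Compare a5 to a4 across each opponent action: C1: 6>4, C2: -2<5, C3: 2<8, C4: -6<4, C5: -8<-7.
a5 does better at C1 but worse at C2, C3, C4, C5; neither strategy dominates the other.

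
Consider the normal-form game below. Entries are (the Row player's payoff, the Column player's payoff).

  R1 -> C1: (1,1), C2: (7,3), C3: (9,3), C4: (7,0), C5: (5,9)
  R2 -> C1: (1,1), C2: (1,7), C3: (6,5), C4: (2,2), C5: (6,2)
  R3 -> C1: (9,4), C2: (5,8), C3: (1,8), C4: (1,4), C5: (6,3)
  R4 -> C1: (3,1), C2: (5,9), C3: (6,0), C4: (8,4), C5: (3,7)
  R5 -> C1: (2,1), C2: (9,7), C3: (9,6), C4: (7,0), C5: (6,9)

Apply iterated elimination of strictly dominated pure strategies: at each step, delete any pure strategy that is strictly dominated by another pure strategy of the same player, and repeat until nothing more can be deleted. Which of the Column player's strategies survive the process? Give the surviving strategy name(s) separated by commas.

For the Column player, C2 strictly dominates C1 on the remaining rows (R1: 3>1, R2: 7>1, R3: 8>4, R4: 9>1, R5: 7>1); eliminate C1.
Column C4 is eliminated: C2 beats it against every remaining row (R1: 3>0, R2: 7>2, R3: 8>4, R4: 9>4, R5: 7>0).
For the Row player, R1 strictly dominates R4 on the remaining columns (C2: 7>5, C3: 9>6, C5: 5>3); eliminate R4.
Among the remaining strategies, none is strictly dominated by another pure strategy of the same player, so the elimination stops.
Surviving strategies — the Row player: {R1, R2, R3, R5}; the Column player: {C2, C3, C5}.

C2, C3, C5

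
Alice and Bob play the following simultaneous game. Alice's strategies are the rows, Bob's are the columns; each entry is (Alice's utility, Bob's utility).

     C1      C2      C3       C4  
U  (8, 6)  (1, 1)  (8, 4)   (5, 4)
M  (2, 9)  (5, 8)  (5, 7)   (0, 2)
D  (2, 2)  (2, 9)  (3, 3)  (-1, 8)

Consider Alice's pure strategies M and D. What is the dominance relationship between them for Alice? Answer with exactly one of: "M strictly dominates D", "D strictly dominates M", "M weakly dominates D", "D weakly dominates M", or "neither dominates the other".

Compare M to D across each choice by Bob: C1: 2=2, C2: 5>2, C3: 5>3, C4: 0>-1.
M is at least as good everywhere and strictly better somewhere (tied only at C1), so M weakly but not strictly dominates D.

M weakly dominates D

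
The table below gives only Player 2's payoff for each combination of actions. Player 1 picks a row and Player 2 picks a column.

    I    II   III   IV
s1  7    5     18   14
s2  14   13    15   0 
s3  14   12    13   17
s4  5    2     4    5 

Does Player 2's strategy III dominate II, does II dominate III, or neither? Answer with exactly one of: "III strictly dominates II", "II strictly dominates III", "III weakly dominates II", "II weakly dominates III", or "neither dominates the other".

III strictly dominates II

Compare III to II across each choice by Player 1: s1: 18>5, s2: 15>13, s3: 13>12, s4: 4>2.
Every comparison favours III, so III strictly dominates II.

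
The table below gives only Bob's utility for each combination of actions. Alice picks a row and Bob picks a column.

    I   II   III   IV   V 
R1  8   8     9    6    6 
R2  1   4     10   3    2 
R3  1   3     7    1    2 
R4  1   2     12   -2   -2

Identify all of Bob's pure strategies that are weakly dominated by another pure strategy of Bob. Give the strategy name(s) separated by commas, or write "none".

I, II, IV, V

I: dominated, since II does at least as well everywhere (R1: 8=8, R2: 4>1, R3: 3>1, R4: 2>1).
II: dominated, since III does at least as well everywhere (R1: 9>8, R2: 10>4, R3: 7>3, R4: 12>2).
III: no other strategy beats it everywhere (I at R1 (9>8); II at R1 (9>8); IV at R1 (9>6); V at R1 (9>6)).
IV is weakly dominated by II (R1: 8>6, R2: 4>3, R3: 3>1, R4: 2>-2).
V: dominated, since II does at least as well everywhere (R1: 8>6, R2: 4>2, R3: 3>2, R4: 2>-2).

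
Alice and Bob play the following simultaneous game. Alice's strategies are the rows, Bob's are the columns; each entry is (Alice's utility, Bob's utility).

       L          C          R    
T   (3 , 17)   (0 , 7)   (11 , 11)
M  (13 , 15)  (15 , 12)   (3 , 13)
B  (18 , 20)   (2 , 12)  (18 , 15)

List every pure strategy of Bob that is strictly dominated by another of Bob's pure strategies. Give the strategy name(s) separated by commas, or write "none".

L is not dominated — it holds its own against C at T (17>7); R at T (17>11).
L strictly dominates C — T: 17>7, M: 15>12, B: 20>12.
R is strictly dominated by L (T: 17>11, M: 15>13, B: 20>15).

C, R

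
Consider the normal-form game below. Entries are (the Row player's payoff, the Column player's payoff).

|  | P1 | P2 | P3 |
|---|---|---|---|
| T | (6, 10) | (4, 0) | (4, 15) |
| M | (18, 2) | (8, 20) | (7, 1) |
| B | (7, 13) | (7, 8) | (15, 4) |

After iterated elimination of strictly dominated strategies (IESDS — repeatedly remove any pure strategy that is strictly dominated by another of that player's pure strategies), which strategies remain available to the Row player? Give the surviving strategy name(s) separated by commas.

Row T is eliminated: M beats it against every remaining column (P1: 18>6, P2: 8>4, P3: 7>4).
For the Column player, P1 strictly dominates P3 on the remaining rows (M: 2>1, B: 13>4); eliminate P3.
Row B is eliminated: M beats it against every remaining column (P1: 18>7, P2: 8>7).
Column P1 is eliminated: P2 beats it against every remaining row (M: 20>2).
Among the remaining strategies, none is strictly dominated by another pure strategy of the same player, so the elimination stops.
Surviving strategies — the Row player: {M}; the Column player: {P2}.

M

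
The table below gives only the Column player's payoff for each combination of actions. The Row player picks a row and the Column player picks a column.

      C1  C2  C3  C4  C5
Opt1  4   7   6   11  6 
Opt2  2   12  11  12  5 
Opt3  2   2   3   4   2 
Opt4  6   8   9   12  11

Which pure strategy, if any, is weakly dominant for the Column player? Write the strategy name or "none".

C4

C4 vs C1: Opt1: 11>4, Opt2: 12>2, Opt3: 4>2, Opt4: 12>6.
C4 vs C2: Opt1: 11>7, Opt2: 12=12, Opt3: 4>2, Opt4: 12>8.
C4 vs C3: Opt1: 11>6, Opt2: 12>11, Opt3: 4>3, Opt4: 12>9.
C4 vs C5: Opt1: 11>6, Opt2: 12>5, Opt3: 4>2, Opt4: 12>11.
C4 is at least as good as every other strategy against every opponent action, so it is weakly dominant.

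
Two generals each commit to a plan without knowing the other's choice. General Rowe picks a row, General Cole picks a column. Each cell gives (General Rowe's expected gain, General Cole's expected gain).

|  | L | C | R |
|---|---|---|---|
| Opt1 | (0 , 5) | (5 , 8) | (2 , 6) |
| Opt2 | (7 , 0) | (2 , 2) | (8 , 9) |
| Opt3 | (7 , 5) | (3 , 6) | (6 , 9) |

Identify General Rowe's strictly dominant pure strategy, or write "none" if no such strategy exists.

Opt1 fails to dominate Opt2 at L (0<7).
Opt2 fails to dominate Opt1 at C (2<5).
Opt3 fails to dominate Opt1 at C (3<5).
No single strategy dominates all the others.

none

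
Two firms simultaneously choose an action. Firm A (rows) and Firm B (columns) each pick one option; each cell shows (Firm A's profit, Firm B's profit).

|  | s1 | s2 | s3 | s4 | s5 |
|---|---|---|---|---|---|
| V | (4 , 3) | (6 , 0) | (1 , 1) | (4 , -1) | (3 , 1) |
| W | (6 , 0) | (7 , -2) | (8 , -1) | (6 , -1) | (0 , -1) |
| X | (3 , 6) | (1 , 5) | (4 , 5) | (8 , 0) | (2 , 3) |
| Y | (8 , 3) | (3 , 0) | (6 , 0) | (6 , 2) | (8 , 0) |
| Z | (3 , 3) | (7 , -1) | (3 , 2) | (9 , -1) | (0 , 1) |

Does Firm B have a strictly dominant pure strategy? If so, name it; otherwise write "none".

s1

s1 vs s2: V: 3>0, W: 0>-2, X: 6>5, Y: 3>0, Z: 3>-1.
s1 vs s3: V: 3>1, W: 0>-1, X: 6>5, Y: 3>0, Z: 3>2.
s1 vs s4: V: 3>-1, W: 0>-1, X: 6>0, Y: 3>2, Z: 3>-1.
s1 vs s5: V: 3>1, W: 0>-1, X: 6>3, Y: 3>0, Z: 3>1.
s1 strictly beats every other strategy against every opponent action, so it is strictly dominant.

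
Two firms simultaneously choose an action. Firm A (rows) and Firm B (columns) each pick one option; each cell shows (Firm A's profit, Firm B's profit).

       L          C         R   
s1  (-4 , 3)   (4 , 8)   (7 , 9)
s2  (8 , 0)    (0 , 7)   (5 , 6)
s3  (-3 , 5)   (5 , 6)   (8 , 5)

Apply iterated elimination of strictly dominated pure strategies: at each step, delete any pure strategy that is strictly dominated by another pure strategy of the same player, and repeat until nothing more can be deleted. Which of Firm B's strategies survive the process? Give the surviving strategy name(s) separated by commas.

Firm A's strategy s1 is strictly dominated by s3 (L: -3>-4, C: 5>4, R: 8>7) and is removed.
Column L is eliminated: C beats it against every remaining row (s2: 7>0, s3: 6>5).
Row s2 is eliminated: s3 beats it against every remaining column (C: 5>0, R: 8>5).
Firm B's strategy R is strictly dominated by C (s3: 6>5) and is removed.
Among the remaining strategies, none is strictly dominated by another pure strategy of the same player, so the elimination stops.
Surviving strategies — Firm A: {s3}; Firm B: {C}.

C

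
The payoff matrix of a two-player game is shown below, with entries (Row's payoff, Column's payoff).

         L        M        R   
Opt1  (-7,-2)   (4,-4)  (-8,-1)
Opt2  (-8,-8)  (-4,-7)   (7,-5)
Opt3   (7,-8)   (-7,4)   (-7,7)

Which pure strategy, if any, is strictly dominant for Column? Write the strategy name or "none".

R

R vs L: Opt1: -1>-2, Opt2: -5>-8, Opt3: 7>-8.
R vs M: Opt1: -1>-4, Opt2: -5>-7, Opt3: 7>4.
R strictly beats every other strategy against every opponent action, so it is strictly dominant.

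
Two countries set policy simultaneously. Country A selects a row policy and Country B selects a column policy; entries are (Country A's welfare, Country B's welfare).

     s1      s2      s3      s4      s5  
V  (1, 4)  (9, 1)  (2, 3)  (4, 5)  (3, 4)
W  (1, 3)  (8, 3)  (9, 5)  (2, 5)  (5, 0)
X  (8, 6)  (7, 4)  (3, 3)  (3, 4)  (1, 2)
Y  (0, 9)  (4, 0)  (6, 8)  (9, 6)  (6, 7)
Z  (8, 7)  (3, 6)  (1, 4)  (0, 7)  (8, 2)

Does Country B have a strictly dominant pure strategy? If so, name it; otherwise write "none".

none

s1 fails to dominate s2 at W (3=3).
s2 fails to dominate s1 at V (1<4).
s3 fails to dominate s1 at V (3<4).
s4 fails to dominate s1 at X (4<6).
s5 fails to dominate s1 at V (4=4).
No single strategy dominates all the others.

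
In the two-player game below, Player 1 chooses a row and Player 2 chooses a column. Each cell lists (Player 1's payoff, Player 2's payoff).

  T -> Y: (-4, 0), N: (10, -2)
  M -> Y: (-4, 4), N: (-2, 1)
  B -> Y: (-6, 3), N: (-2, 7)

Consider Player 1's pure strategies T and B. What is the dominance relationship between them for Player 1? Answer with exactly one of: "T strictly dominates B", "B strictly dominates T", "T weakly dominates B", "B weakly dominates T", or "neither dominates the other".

T strictly dominates B

T's payoffs vs B's, by Player 2's action — Y: -4>-6, N: 10>-2.
Every comparison favours T, so T strictly dominates B.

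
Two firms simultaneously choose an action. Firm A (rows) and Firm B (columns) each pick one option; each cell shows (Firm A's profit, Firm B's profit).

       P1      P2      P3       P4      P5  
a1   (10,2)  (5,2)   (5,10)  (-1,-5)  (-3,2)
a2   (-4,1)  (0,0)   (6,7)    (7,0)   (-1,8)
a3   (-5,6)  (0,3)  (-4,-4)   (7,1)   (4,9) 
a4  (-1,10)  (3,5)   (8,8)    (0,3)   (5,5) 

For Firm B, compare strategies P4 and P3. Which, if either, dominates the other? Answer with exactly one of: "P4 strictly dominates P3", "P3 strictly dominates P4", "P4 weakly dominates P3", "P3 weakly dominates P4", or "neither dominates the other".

P4's payoffs vs P3's, by Firm A's action — a1: -5<10, a2: 0<7, a3: 1>-4, a4: 3<8.
P4 does better at a3 but worse at a1, a2, a4; neither strategy dominates the other.

neither dominates the other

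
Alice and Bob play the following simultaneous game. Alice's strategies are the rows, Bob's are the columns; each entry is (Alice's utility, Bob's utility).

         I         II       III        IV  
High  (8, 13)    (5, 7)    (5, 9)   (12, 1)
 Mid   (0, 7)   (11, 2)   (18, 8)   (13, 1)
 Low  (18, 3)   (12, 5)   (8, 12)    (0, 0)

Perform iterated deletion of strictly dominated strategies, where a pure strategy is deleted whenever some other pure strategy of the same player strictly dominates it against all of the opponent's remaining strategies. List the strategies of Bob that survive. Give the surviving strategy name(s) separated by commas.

III

Column II is eliminated: III beats it against every remaining row (High: 9>7, Mid: 8>2, Low: 12>5).
Bob's strategy IV is strictly dominated by I (High: 13>1, Mid: 7>1, Low: 3>0) and is removed.
Row High is eliminated: Low beats it against every remaining column (I: 18>8, III: 8>5).
Column I is eliminated: III beats it against every remaining row (Mid: 8>7, Low: 12>3).
For Alice, Mid strictly dominates Low on the remaining columns (III: 18>8); eliminate Low.
Among the remaining strategies, none is strictly dominated by another pure strategy of the same player, so the elimination stops.
Surviving strategies — Alice: {Mid}; Bob: {III}.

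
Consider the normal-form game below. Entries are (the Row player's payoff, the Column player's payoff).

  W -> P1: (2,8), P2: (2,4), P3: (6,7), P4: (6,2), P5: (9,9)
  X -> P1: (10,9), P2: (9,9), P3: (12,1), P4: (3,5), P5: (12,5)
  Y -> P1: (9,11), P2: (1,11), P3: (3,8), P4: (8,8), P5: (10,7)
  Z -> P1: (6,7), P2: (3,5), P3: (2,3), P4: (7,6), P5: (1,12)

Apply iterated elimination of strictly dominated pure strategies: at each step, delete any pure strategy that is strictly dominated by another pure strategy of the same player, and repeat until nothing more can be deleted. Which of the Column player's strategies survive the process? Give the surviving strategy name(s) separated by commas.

For the Column player, P1 strictly dominates P3 on the remaining rows (W: 8>7, X: 9>1, Y: 11>8, Z: 7>3); eliminate P3.
For the Column player, P1 strictly dominates P4 on the remaining rows (W: 8>2, X: 9>5, Y: 11>8, Z: 7>6); eliminate P4.
Row W is eliminated: X beats it against every remaining column (P1: 10>2, P2: 9>2, P5: 12>9).
For the Row player, X strictly dominates Y on the remaining columns (P1: 10>9, P2: 9>1, P5: 12>10); eliminate Y.
Row Z is eliminated: X beats it against every remaining column (P1: 10>6, P2: 9>3, P5: 12>1).
Column P5 is eliminated: P1 beats it against every remaining row (X: 9>5).
Among the remaining strategies, none is strictly dominated by another pure strategy of the same player, so the elimination stops.
Surviving strategies — the Row player: {X}; the Column player: {P1, P2}.

P1, P2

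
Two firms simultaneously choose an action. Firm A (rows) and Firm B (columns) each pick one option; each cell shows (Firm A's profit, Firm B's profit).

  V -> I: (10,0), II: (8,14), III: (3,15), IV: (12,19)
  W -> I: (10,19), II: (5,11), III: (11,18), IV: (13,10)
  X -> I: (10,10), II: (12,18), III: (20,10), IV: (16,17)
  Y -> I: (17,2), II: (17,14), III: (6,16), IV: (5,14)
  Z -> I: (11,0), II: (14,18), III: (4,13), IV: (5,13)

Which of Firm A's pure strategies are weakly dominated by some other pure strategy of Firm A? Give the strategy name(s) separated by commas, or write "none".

V: dominated, since X does at least as well everywhere (I: 10=10, II: 12>8, III: 20>3, IV: 16>12).
W: dominated, since X does at least as well everywhere (I: 10=10, II: 12>5, III: 20>11, IV: 16>13).
X: no other strategy beats it everywhere (V at II (12>8); W at II (12>5); Y at III (20>6); Z at III (20>4)).
Nothing dominates Y: V at I (17>10); W at I (17>10); X at I (17>10); Z at I (17>11).
Z: dominated, since Y does at least as well everywhere (I: 17>11, II: 17>14, III: 6>4, IV: 5=5).

V, W, Z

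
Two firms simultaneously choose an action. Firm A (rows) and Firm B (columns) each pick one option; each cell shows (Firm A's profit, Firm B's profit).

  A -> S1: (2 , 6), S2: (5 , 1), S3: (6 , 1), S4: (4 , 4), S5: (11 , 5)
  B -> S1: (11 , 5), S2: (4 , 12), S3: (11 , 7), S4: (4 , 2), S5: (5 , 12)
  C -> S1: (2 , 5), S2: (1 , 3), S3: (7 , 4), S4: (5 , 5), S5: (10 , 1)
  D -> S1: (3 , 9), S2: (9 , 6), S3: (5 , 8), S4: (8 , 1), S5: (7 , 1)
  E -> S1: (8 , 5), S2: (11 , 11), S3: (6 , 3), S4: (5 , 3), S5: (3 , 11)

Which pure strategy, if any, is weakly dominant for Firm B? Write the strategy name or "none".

S1 fails to dominate S2 at B (5<12).
S2 fails to dominate S1 at A (1<6).
S3 fails to dominate S1 at A (1<6).
S4 fails to dominate S1 at A (4<6).
S5 fails to dominate S1 at A (5<6).
No single strategy dominates all the others.

none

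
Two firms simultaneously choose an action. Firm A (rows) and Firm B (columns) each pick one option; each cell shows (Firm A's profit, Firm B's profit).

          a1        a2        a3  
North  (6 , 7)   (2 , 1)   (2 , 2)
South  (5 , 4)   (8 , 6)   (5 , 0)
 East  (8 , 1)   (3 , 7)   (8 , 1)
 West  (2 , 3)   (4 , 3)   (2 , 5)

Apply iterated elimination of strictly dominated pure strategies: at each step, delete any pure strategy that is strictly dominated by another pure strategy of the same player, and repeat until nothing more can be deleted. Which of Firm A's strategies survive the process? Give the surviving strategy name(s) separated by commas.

Firm A's strategy North is strictly dominated by East (a1: 8>6, a2: 3>2, a3: 8>2) and is removed.
Firm A's strategy West is strictly dominated by South (a1: 5>2, a2: 8>4, a3: 5>2) and is removed.
For Firm B, a2 strictly dominates a1 on the remaining rows (South: 6>4, East: 7>1); eliminate a1.
For Firm B, a2 strictly dominates a3 on the remaining rows (South: 6>0, East: 7>1); eliminate a3.
For Firm A, South strictly dominates East on the remaining columns (a2: 8>3); eliminate East.
Among the remaining strategies, none is strictly dominated by another pure strategy of the same player, so the elimination stops.
Surviving strategies — Firm A: {South}; Firm B: {a2}.

South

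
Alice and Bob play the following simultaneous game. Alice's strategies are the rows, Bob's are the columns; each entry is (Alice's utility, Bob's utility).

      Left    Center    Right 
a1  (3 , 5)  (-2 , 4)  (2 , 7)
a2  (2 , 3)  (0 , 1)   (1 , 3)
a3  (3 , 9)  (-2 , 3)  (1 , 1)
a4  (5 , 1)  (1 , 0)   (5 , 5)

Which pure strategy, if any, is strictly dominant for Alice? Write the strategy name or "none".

a4

a4 vs a1: Left: 5>3, Center: 1>-2, Right: 5>2.
a4 vs a2: Left: 5>2, Center: 1>0, Right: 5>1.
a4 vs a3: Left: 5>3, Center: 1>-2, Right: 5>1.
a4 strictly beats every other strategy against every opponent action, so it is strictly dominant.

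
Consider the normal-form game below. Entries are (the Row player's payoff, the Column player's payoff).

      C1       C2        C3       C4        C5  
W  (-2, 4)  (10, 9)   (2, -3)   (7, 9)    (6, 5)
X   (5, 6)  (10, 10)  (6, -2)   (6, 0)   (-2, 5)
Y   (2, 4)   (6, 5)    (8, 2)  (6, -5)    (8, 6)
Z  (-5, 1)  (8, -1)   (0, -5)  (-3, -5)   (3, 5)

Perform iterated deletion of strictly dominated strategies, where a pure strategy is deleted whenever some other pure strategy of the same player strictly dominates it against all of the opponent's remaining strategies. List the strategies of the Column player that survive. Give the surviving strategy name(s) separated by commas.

C2, C4, C5

Row Z is eliminated: W beats it against every remaining column (C1: -2>-5, C2: 10>8, C3: 2>0, C4: 7>-3, C5: 6>3).
For the Column player, C2 strictly dominates C1 on the remaining rows (W: 9>4, X: 10>6, Y: 5>4); eliminate C1.
The Column player's strategy C3 is strictly dominated by C2 (W: 9>-3, X: 10>-2, Y: 5>2) and is removed.
Among the remaining strategies, none is strictly dominated by another pure strategy of the same player, so the elimination stops.
Surviving strategies — the Row player: {W, X, Y}; the Column player: {C2, C4, C5}.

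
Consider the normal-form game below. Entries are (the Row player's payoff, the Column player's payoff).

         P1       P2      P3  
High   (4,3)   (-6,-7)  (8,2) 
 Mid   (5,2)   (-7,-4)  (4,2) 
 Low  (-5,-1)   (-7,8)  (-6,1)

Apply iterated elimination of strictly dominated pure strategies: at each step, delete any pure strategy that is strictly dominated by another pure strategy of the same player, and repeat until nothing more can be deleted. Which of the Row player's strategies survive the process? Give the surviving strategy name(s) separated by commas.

High, Mid

For the Row player, High strictly dominates Low on the remaining columns (P1: 4>-5, P2: -6>-7, P3: 8>-6); eliminate Low.
The Column player's strategy P2 is strictly dominated by P1 (High: 3>-7, Mid: 2>-4) and is removed.
Among the remaining strategies, none is strictly dominated by another pure strategy of the same player, so the elimination stops.
Surviving strategies — the Row player: {High, Mid}; the Column player: {P1, P3}.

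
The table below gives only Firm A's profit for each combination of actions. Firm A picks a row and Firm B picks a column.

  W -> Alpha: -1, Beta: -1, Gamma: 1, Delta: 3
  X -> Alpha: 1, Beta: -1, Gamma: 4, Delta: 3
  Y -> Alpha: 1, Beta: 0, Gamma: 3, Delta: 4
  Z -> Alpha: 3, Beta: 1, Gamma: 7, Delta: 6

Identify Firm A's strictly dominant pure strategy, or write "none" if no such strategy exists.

Z

Z vs W: Alpha: 3>-1, Beta: 1>-1, Gamma: 7>1, Delta: 6>3.
Z vs X: Alpha: 3>1, Beta: 1>-1, Gamma: 7>4, Delta: 6>3.
Z vs Y: Alpha: 3>1, Beta: 1>0, Gamma: 7>3, Delta: 6>4.
Z strictly beats every other strategy against every opponent action, so it is strictly dominant.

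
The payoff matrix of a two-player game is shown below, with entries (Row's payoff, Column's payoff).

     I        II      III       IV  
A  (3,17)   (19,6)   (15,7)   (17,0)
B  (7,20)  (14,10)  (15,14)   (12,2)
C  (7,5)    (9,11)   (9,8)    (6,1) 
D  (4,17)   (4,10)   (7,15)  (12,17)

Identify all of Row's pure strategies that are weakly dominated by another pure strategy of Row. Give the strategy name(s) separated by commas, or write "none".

Nothing dominates A: B at II (19>14); C at II (19>9); D at II (19>4).
Nothing dominates B: A at I (7>3); C at II (14>9); D at I (7>4).
C: dominated, since B does at least as well everywhere (I: 7=7, II: 14>9, III: 15>9, IV: 12>6).
B weakly dominates D — I: 7>4, II: 14>4, III: 15>7, IV: 12=12.

C, D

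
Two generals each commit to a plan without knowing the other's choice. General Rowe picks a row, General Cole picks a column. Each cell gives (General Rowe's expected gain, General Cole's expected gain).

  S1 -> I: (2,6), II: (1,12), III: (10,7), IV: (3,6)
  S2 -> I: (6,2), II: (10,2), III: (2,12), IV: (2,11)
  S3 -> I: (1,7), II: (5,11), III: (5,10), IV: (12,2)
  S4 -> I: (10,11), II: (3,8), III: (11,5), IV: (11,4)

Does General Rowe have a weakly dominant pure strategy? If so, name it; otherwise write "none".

none

S1 fails to dominate S2 at I (2<6).
S2 fails to dominate S1 at III (2<10).
S3 fails to dominate S1 at I (1<2).
S4 fails to dominate S2 at II (3<10).
No single strategy dominates all the others.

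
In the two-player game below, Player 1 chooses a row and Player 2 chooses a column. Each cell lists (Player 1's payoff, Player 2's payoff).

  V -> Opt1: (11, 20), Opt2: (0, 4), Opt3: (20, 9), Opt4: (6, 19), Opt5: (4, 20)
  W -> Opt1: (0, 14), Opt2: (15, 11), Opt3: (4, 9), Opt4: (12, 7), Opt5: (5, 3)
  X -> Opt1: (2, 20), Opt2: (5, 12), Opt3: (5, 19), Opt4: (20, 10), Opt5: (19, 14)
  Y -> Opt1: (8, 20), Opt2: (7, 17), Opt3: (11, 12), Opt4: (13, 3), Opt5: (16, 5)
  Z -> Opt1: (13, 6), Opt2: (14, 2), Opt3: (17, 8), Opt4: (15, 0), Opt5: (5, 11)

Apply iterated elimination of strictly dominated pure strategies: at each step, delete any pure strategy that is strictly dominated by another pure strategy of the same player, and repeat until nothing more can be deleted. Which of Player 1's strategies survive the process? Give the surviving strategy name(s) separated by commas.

V, X, Y, Z

For Player 2, Opt1 strictly dominates Opt2 on the remaining rows (V: 20>4, W: 14>11, X: 20>12, Y: 20>17, Z: 6>2); eliminate Opt2.
Row W is eliminated: X beats it against every remaining column (Opt1: 2>0, Opt3: 5>4, Opt4: 20>12, Opt5: 19>5).
Column Opt4 is eliminated: Opt1 beats it against every remaining row (V: 20>19, X: 20>10, Y: 20>3, Z: 6>0).
Among the remaining strategies, none is strictly dominated by another pure strategy of the same player, so the elimination stops.
Surviving strategies — Player 1: {V, X, Y, Z}; Player 2: {Opt1, Opt3, Opt5}.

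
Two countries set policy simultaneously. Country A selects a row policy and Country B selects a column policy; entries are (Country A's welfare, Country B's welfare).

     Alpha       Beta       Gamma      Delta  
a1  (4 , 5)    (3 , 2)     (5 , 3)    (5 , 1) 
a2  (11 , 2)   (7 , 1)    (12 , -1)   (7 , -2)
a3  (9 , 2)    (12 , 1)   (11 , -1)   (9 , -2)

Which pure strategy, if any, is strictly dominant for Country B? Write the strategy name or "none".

Alpha

Alpha vs Beta: a1: 5>2, a2: 2>1, a3: 2>1.
Alpha vs Gamma: a1: 5>3, a2: 2>-1, a3: 2>-1.
Alpha vs Delta: a1: 5>1, a2: 2>-2, a3: 2>-2.
Alpha strictly beats every other strategy against every opponent action, so it is strictly dominant.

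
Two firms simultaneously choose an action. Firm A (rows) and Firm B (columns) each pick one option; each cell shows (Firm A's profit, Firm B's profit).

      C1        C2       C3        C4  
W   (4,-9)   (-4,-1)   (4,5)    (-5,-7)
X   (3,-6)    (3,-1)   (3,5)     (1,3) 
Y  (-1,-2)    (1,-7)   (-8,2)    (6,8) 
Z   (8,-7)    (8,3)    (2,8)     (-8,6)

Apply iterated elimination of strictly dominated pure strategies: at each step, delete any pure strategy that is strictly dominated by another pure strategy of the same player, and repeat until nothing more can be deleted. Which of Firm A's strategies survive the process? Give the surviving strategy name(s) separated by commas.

For Firm B, C3 strictly dominates C1 on the remaining rows (W: 5>-9, X: 5>-6, Y: 2>-2, Z: 8>-7); eliminate C1.
Column C2 is eliminated: C3 beats it against every remaining row (W: 5>-1, X: 5>-1, Y: 2>-7, Z: 8>3).
Row Z is eliminated: W beats it against every remaining column (C3: 4>2, C4: -5>-8).
Among the remaining strategies, none is strictly dominated by another pure strategy of the same player, so the elimination stops.
Surviving strategies — Firm A: {W, X, Y}; Firm B: {C3, C4}.

W, X, Y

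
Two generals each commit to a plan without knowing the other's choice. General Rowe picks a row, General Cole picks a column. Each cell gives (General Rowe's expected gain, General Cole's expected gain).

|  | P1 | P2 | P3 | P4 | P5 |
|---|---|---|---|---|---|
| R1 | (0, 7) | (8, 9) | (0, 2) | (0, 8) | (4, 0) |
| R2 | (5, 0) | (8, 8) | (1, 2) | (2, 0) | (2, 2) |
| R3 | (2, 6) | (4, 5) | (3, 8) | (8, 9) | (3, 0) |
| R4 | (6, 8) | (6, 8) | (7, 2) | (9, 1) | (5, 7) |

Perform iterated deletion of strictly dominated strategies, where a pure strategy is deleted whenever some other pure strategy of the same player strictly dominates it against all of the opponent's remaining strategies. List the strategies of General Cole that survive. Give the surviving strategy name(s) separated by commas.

P1, P2

General Rowe's strategy R3 is strictly dominated by R4 (P1: 6>2, P2: 6>4, P3: 7>3, P4: 9>8, P5: 5>3) and is removed.
Column P3 is eliminated: P2 beats it against every remaining row (R1: 9>2, R2: 8>2, R4: 8>2).
For General Cole, P2 strictly dominates P4 on the remaining rows (R1: 9>8, R2: 8>0, R4: 8>1); eliminate P4.
Column P5 is eliminated: P2 beats it against every remaining row (R1: 9>0, R2: 8>2, R4: 8>7).
Among the remaining strategies, none is strictly dominated by another pure strategy of the same player, so the elimination stops.
Surviving strategies — General Rowe: {R1, R2, R4}; General Cole: {P1, P2}.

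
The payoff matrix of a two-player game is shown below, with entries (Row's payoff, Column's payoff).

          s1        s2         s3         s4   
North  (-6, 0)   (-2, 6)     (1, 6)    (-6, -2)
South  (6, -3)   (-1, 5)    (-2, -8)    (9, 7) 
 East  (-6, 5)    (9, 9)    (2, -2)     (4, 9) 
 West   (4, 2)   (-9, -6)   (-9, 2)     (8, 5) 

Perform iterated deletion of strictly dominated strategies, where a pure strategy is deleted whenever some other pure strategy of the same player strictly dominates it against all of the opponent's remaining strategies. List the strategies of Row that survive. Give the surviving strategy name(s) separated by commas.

For Row, South strictly dominates West on the remaining columns (s1: 6>4, s2: -1>-9, s3: -2>-9, s4: 9>8); eliminate West.
Column s1 is eliminated: s2 beats it against every remaining row (North: 6>0, South: 5>-3, East: 9>5).
Row North is eliminated: East beats it against every remaining column (s2: 9>-2, s3: 2>1, s4: 4>-6).
Column's strategy s3 is strictly dominated by s2 (South: 5>-8, East: 9>-2) and is removed.
Among the remaining strategies, none is strictly dominated by another pure strategy of the same player, so the elimination stops.
Surviving strategies — Row: {South, East}; Column: {s2, s4}.

South, East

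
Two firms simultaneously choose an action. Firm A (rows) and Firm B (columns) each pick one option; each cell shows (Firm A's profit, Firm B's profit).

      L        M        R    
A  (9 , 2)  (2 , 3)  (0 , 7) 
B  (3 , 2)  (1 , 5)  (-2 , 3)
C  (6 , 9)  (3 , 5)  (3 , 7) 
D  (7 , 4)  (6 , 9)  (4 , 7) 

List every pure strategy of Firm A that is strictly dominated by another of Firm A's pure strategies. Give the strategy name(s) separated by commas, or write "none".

A is not dominated — it holds its own against B at L (9>3); C at L (9>6); D at L (9>7).
B: dominated, since A does at least as well everywhere (L: 9>3, M: 2>1, R: 0>-2).
C is strictly dominated by D (L: 7>6, M: 6>3, R: 4>3).
D: no other strategy beats it everywhere (A at M (6>2); B at L (7>3); C at L (7>6)).

B, C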